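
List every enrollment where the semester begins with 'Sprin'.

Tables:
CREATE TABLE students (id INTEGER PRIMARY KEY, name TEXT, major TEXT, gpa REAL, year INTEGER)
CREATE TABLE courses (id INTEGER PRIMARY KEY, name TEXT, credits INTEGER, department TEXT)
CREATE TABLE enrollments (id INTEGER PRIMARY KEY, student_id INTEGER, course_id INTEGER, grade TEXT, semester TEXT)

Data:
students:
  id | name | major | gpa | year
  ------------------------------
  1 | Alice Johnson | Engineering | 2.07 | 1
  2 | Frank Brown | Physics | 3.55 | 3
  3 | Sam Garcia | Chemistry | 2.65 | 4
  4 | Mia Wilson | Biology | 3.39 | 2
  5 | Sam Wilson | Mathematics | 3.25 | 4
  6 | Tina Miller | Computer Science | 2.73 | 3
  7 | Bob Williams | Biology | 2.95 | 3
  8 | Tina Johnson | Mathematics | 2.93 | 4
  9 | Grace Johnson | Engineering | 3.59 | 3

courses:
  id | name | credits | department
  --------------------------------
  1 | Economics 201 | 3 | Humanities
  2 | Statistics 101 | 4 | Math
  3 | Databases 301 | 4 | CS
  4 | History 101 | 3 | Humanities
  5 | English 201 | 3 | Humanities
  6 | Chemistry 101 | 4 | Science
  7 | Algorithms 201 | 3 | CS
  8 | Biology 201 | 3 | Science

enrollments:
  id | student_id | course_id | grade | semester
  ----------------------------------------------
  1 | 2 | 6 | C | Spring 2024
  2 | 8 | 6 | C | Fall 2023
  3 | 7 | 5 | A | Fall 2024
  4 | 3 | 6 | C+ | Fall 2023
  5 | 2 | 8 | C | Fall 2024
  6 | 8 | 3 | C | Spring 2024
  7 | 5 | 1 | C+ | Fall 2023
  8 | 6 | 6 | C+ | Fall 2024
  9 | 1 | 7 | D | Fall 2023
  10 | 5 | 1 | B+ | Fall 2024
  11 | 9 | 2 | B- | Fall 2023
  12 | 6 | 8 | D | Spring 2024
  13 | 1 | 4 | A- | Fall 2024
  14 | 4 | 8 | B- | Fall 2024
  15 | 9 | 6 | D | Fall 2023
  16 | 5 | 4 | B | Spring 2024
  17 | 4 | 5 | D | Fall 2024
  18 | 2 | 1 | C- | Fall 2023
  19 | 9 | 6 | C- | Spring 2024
SELECT id, semester FROM enrollments WHERE semester LIKE 'Sprin%'

Execution result:
id | semester
1 | Spring 2024
6 | Spring 2024
12 | Spring 2024
16 | Spring 2024
19 | Spring 2024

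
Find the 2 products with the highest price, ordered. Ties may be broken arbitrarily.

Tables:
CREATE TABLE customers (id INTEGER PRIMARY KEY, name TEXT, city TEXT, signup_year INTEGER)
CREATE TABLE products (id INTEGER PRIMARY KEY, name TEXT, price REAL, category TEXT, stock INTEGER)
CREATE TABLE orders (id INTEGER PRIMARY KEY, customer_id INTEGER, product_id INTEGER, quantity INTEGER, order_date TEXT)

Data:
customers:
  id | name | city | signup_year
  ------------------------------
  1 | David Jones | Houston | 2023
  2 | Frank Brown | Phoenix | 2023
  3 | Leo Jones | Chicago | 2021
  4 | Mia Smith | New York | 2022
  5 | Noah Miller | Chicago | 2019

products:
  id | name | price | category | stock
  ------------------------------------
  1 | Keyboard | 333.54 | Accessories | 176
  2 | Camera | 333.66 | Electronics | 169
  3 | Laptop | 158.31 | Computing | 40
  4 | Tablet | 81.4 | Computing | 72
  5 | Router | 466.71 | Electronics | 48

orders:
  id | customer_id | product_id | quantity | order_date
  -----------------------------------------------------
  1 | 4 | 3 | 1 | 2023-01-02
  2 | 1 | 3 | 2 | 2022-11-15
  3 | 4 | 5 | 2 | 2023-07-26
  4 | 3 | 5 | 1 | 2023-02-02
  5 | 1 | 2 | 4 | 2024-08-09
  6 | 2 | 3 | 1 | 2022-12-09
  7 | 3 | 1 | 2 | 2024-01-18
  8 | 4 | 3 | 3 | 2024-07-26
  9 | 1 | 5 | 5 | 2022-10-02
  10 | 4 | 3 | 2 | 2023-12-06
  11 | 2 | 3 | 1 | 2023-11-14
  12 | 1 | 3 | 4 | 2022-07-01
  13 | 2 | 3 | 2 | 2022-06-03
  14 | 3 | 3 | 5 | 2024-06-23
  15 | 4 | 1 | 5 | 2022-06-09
SELECT name, price FROM products ORDER BY price DESC LIMIT 2

Execution result:
name | price
Router | 466.71
Camera | 333.66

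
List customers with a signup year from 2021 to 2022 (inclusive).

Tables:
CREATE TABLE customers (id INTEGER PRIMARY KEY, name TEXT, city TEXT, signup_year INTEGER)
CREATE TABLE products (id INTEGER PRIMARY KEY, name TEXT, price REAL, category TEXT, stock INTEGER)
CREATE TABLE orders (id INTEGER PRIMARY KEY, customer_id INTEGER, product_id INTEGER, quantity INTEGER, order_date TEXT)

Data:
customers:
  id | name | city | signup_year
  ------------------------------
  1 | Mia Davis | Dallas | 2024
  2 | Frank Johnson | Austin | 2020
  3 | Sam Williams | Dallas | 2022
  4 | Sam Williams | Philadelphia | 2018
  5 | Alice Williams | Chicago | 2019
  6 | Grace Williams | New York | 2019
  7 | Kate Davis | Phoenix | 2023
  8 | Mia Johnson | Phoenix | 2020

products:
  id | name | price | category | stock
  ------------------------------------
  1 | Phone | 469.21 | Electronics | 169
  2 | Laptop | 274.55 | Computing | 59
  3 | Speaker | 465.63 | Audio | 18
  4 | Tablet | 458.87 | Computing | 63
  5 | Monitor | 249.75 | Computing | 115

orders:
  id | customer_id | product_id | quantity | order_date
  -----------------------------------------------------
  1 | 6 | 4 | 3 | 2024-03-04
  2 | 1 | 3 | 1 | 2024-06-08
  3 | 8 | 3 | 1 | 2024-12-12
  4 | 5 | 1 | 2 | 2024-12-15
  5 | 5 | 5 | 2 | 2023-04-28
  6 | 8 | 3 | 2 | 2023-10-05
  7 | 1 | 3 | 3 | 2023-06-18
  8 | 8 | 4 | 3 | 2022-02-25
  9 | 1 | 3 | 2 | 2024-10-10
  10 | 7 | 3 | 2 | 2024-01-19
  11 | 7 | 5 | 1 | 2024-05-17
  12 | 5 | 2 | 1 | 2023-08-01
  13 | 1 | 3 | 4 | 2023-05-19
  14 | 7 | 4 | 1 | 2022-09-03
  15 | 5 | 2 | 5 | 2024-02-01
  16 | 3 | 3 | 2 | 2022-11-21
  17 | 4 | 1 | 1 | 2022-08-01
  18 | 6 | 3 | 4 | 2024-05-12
SELECT name, signup_year FROM customers WHERE signup_year BETWEEN 2021 AND 2022

Execution result:
name | signup_year
Sam Williams | 2022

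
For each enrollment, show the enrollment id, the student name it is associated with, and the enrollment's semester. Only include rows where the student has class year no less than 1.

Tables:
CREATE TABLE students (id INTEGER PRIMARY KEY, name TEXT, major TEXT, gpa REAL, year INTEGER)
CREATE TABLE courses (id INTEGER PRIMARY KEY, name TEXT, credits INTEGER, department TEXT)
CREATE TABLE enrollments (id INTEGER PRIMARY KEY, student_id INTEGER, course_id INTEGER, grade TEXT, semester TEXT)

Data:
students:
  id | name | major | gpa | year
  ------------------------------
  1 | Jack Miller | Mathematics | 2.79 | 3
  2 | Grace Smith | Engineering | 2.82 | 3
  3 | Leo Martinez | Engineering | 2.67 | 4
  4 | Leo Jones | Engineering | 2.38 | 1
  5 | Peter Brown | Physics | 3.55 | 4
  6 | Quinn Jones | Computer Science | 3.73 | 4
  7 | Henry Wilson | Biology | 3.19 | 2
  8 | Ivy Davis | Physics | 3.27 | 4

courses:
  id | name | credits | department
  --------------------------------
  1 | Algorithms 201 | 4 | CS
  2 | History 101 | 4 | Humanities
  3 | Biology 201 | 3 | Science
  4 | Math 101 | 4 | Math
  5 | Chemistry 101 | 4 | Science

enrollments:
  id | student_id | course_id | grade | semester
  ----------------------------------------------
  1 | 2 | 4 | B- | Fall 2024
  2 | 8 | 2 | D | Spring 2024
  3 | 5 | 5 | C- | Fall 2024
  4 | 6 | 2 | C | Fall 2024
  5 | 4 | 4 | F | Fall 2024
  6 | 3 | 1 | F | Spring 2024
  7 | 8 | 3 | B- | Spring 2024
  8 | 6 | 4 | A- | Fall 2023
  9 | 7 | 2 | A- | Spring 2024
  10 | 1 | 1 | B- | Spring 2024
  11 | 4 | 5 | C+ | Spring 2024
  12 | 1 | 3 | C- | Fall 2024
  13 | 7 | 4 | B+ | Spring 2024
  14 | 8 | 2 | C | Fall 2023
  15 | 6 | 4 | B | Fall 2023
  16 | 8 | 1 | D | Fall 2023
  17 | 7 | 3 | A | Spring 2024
SELECT c.id, p.name AS student, c.semester FROM enrollments c JOIN students p ON c.student_id = p.id WHERE p.year >= 1

Execution result:
id | student | semester
1 | Grace Smith | Fall 2024
2 | Ivy Davis | Spring 2024
3 | Peter Brown | Fall 2024
4 | Quinn Jones | Fall 2024
5 | Leo Jones | Fall 2024
6 | Leo Martinez | Spring 2024
7 | Ivy Davis | Spring 2024
8 | Quinn Jones | Fall 2023
9 | Henry Wilson | Spring 2024
10 | Jack Miller | Spring 2024
11 | Leo Jones | Spring 2024
12 | Jack Miller | Fall 2024
13 | Henry Wilson | Spring 2024
14 | Ivy Davis | Fall 2023
15 | Quinn Jones | Fall 2023
16 | Ivy Davis | Fall 2023
17 | Henry Wilson | Spring 2024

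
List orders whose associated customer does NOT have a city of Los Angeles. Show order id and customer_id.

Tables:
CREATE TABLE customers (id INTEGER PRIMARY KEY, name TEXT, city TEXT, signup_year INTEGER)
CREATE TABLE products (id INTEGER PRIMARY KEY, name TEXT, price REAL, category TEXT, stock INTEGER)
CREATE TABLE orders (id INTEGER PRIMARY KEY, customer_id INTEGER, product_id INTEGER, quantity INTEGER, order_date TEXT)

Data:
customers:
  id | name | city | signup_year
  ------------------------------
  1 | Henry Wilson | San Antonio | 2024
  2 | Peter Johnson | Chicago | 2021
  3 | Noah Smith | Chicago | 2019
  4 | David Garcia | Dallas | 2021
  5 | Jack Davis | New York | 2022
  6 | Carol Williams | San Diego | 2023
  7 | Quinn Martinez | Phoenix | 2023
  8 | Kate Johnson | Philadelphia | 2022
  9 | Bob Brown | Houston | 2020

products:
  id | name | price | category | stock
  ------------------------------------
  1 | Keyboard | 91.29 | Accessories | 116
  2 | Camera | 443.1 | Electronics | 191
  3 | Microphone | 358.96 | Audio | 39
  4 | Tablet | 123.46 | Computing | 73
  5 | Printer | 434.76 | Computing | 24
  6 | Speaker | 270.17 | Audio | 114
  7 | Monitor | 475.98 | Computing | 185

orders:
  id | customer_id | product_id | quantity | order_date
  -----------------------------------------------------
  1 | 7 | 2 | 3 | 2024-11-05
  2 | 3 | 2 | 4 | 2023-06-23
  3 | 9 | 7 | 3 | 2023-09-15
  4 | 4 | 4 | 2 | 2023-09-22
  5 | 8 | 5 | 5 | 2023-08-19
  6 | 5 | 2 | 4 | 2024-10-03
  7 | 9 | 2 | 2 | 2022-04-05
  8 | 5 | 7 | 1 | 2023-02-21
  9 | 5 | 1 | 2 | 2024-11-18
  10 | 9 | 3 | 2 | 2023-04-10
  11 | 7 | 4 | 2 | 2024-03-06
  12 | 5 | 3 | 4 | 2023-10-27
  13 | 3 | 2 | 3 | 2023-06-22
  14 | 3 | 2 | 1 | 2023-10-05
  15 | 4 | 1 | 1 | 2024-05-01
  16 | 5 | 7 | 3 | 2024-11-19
SELECT id, customer_id FROM orders WHERE customer_id NOT IN (SELECT id FROM customers WHERE city = 'Los Angeles')

Execution result:
id | customer_id
1 | 7
2 | 3
3 | 9
4 | 4
5 | 8
6 | 5
7 | 9
8 | 5
9 | 5
10 | 9
11 | 7
12 | 5
13 | 3
14 | 3
15 | 4
16 | 5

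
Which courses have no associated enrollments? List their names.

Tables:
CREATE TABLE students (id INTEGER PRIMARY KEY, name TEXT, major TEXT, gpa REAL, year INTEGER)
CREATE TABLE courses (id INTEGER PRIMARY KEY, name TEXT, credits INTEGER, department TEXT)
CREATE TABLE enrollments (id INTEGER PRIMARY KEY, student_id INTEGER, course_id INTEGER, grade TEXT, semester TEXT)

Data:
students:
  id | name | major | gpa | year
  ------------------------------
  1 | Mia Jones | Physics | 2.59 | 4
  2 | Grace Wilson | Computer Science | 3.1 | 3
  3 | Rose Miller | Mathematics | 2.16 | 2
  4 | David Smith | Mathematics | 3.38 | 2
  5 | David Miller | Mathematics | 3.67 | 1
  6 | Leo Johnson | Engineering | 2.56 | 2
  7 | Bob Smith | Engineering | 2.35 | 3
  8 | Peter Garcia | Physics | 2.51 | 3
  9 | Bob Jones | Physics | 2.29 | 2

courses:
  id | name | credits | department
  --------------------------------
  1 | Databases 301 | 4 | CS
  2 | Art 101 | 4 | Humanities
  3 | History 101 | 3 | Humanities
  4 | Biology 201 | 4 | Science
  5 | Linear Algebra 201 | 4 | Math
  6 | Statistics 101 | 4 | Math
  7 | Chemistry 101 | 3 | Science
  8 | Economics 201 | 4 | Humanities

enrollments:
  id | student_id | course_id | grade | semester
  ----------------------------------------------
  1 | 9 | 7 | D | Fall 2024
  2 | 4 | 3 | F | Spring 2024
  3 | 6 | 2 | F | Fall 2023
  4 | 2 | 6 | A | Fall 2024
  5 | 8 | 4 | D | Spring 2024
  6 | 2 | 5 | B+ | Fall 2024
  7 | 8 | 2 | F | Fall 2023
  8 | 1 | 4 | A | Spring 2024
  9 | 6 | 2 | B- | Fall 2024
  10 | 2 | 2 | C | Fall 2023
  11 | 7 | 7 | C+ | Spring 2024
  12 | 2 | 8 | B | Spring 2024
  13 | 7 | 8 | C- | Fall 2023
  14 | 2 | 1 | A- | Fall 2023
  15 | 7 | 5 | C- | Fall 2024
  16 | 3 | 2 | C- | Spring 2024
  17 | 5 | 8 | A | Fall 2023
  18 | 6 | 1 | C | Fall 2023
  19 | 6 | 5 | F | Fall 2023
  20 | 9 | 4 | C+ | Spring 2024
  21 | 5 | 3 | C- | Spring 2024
SELECT p.name FROM courses p LEFT JOIN enrollments c ON c.course_id = p.id WHERE c.id IS NULL

Execution result:
(no rows)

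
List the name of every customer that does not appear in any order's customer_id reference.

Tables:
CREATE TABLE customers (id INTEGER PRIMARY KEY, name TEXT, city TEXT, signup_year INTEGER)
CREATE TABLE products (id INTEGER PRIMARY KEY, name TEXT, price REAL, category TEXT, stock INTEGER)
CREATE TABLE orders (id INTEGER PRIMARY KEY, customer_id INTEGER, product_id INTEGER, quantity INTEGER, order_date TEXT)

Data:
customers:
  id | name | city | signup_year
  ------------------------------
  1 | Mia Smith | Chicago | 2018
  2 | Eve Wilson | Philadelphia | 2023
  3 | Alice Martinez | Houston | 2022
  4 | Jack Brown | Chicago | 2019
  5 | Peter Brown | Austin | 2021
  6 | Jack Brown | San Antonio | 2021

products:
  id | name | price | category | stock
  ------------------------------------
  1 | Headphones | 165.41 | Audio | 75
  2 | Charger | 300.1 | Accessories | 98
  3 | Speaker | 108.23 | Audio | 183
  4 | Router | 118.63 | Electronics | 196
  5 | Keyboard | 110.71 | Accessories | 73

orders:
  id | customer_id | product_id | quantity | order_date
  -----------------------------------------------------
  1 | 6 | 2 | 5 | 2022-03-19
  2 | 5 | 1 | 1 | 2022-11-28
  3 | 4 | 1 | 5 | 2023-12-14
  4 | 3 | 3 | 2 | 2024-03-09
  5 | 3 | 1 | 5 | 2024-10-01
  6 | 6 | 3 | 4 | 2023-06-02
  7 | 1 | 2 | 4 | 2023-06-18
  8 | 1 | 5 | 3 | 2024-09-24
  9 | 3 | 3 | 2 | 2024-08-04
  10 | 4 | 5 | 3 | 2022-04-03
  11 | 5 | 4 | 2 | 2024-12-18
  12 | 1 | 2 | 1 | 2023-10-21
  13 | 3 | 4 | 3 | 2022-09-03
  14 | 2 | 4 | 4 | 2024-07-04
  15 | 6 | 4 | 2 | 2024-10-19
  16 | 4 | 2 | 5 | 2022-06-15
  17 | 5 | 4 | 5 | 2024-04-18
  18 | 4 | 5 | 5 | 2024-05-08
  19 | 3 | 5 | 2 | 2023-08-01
SELECT p.name FROM customers p LEFT JOIN orders c ON c.customer_id = p.id WHERE c.id IS NULL

Execution result:
(no rows)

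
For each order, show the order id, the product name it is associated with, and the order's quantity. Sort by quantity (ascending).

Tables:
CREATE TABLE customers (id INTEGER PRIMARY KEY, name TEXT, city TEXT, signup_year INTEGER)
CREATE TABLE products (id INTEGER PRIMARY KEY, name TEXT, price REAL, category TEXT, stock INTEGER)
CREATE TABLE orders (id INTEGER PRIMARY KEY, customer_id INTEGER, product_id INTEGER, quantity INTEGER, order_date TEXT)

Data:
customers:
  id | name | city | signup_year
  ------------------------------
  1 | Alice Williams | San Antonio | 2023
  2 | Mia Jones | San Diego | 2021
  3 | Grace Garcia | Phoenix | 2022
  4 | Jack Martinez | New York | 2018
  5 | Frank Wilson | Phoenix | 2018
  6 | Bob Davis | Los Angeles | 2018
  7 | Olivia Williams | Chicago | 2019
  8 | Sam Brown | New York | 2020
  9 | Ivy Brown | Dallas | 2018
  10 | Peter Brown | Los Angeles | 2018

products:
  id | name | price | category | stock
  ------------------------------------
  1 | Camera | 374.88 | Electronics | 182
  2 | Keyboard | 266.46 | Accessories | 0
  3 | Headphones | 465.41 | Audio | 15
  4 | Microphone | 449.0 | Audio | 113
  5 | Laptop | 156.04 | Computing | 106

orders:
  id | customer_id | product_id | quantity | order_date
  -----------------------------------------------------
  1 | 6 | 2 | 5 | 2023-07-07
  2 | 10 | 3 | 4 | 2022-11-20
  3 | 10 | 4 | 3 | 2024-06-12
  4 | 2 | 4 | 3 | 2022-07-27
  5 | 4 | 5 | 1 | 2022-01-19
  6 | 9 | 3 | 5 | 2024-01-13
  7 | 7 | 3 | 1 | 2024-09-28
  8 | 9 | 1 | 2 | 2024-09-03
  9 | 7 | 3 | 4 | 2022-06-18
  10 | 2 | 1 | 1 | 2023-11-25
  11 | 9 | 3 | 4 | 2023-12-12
SELECT c.id, p.name AS product, c.quantity FROM orders c JOIN products p ON c.product_id = p.id ORDER BY c.quantity ASC

Execution result:
id | product | quantity
5 | Laptop | 1
7 | Headphones | 1
10 | Camera | 1
8 | Camera | 2
3 | Microphone | 3
4 | Microphone | 3
2 | Headphones | 4
9 | Headphones | 4
11 | Headphones | 4
1 | Keyboard | 5
6 | Headphones | 5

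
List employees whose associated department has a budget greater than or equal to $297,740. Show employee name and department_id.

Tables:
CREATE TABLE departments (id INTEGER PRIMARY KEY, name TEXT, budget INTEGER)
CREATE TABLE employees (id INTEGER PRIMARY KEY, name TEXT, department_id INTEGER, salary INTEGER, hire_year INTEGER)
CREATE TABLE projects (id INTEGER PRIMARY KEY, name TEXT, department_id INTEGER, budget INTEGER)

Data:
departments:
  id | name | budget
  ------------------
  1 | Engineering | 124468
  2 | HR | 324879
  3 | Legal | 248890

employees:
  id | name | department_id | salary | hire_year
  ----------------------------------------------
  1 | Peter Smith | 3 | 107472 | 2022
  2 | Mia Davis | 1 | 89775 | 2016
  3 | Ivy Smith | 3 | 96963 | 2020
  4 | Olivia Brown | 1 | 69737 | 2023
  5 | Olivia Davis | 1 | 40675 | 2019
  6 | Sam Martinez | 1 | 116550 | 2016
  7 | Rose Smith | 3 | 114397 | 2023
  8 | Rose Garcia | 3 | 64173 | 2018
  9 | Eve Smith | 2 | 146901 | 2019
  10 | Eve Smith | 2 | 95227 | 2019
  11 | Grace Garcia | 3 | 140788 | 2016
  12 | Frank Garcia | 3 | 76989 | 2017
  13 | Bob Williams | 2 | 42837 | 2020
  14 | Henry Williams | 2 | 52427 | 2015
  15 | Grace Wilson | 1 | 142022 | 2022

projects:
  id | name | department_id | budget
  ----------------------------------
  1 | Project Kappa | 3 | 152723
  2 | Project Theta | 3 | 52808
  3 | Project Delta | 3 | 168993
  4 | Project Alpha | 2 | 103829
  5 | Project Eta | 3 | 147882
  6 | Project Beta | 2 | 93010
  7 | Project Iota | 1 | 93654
SELECT name, department_id FROM employees WHERE department_id IN (SELECT id FROM departments WHERE budget >= 297740)

Execution result:
name | department_id
Eve Smith | 2
Eve Smith | 2
Bob Williams | 2
Henry Williams | 2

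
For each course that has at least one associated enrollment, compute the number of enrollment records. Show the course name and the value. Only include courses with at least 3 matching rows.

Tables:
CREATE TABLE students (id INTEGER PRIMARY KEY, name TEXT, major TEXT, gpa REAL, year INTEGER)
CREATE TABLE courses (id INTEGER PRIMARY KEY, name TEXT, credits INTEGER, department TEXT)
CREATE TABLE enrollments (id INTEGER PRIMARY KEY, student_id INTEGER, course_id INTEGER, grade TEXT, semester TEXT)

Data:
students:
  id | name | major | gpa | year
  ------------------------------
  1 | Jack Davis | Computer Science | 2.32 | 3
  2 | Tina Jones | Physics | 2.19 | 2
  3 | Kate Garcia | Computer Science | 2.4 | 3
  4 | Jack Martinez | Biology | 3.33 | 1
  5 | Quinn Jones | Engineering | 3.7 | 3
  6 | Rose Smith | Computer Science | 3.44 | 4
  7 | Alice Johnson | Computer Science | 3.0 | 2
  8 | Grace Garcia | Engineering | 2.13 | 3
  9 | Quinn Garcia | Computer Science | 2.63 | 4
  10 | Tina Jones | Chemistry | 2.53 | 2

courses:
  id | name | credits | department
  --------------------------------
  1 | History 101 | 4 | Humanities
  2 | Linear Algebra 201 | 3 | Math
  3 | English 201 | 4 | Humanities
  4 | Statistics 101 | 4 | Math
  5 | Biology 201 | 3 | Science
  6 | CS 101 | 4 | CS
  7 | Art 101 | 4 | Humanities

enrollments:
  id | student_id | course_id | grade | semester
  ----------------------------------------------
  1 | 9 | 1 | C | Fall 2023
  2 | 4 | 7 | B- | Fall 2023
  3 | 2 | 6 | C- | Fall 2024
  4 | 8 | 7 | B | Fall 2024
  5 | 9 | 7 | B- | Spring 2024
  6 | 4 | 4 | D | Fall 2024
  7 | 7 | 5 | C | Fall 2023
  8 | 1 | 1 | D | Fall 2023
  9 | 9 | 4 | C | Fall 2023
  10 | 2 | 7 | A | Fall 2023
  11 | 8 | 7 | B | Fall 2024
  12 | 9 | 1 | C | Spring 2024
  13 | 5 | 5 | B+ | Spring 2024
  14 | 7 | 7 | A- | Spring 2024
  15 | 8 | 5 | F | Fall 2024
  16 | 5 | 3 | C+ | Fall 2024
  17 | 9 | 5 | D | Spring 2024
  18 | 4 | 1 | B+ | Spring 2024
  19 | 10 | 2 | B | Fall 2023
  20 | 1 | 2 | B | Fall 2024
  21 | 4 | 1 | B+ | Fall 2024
SELECT p.name, COUNT(*) AS n FROM enrollments c JOIN courses p ON c.course_id = p.id GROUP BY p.id, p.name HAVING COUNT(*) >= 3

Execution result:
name | n
History 101 | 5
Biology 201 | 4
Art 101 | 6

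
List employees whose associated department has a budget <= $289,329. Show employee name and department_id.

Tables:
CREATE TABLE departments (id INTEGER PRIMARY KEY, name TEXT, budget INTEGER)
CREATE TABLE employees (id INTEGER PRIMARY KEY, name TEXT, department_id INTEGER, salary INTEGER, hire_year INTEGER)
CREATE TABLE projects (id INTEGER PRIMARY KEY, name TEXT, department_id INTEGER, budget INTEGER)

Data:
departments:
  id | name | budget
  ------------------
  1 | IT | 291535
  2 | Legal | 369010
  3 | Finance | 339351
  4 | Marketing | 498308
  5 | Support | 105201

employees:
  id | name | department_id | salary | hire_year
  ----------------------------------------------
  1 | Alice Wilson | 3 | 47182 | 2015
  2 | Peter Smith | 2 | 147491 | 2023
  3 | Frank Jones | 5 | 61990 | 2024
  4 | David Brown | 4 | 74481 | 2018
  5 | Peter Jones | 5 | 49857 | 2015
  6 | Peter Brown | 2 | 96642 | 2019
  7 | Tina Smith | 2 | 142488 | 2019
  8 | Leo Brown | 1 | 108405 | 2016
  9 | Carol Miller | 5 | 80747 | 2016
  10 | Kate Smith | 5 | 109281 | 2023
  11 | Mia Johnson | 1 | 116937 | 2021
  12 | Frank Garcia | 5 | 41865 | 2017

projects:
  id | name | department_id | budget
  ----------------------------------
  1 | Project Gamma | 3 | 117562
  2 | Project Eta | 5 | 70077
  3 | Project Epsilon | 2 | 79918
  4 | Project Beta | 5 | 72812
SELECT name, department_id FROM employees WHERE department_id IN (SELECT id FROM departments WHERE budget <= 289329)

Execution result:
name | department_id
Frank Jones | 5
Peter Jones | 5
Carol Miller | 5
Kate Smith | 5
Frank Garcia | 5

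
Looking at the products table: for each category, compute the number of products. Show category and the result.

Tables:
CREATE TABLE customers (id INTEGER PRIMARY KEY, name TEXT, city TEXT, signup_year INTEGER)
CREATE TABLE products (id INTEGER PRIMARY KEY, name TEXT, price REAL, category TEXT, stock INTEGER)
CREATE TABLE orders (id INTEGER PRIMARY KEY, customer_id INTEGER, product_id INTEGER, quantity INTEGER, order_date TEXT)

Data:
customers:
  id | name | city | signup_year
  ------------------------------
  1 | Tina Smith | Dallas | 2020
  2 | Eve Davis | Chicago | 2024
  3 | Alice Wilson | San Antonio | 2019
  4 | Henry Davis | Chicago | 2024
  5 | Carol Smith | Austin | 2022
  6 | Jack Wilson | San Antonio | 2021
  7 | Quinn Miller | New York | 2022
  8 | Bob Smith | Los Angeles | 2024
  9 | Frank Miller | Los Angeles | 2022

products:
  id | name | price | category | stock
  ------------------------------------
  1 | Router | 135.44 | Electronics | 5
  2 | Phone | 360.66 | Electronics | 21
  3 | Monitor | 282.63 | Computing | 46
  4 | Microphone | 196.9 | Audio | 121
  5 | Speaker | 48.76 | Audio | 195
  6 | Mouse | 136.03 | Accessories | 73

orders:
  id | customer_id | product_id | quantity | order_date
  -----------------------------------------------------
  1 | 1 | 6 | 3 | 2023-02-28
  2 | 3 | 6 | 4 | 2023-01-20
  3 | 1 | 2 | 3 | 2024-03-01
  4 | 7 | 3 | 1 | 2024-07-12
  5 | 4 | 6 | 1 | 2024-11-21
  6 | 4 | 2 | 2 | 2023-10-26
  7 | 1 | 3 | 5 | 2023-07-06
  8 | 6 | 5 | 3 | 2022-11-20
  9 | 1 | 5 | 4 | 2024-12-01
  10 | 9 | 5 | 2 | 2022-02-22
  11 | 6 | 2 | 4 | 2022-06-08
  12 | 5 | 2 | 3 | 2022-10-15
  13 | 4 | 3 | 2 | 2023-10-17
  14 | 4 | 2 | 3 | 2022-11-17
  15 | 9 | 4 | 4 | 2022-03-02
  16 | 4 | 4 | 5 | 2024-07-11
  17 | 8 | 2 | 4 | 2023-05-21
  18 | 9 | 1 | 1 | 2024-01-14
SELECT category, COUNT(*) AS n FROM products GROUP BY category

Execution result:
category | n
Accessories | 1
Audio | 2
Computing | 1
Electronics | 2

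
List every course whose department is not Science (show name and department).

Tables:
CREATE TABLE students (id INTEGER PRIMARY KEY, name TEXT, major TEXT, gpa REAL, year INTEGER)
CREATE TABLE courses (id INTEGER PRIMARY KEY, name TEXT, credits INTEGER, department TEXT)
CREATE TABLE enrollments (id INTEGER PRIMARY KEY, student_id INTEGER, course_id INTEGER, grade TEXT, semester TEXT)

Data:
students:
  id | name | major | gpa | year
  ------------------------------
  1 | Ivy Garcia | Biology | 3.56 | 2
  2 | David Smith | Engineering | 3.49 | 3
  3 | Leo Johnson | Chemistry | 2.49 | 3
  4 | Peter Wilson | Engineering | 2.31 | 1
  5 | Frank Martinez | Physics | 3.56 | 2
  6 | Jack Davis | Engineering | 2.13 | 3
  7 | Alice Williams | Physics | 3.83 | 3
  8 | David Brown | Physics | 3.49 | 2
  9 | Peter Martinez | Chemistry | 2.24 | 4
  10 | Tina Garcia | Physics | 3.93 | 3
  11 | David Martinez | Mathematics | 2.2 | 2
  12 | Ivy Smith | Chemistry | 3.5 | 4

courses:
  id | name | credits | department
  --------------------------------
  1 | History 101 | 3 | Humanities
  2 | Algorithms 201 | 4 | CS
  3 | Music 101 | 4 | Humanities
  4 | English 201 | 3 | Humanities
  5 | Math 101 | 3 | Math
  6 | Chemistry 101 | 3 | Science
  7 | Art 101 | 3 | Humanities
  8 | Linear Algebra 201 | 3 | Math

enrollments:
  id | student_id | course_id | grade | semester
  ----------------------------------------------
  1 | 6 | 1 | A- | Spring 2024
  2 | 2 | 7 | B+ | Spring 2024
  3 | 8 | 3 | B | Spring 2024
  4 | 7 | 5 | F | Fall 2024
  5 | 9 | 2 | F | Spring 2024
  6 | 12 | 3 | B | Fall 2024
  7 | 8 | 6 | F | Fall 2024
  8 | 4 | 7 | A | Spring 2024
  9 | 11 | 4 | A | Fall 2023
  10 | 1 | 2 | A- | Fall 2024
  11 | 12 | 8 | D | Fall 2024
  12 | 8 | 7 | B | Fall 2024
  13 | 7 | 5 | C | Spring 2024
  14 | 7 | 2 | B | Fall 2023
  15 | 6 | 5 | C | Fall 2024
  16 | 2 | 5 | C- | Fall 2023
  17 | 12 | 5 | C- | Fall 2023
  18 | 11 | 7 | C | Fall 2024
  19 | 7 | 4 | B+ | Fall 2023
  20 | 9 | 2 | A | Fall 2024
SELECT name, department FROM courses WHERE department <> 'Science'

Execution result:
name | department
History 101 | Humanities
Algorithms 201 | CS
Music 101 | Humanities
English 201 | Humanities
Math 101 | Math
Art 101 | Humanities
Linear Algebra 201 | Math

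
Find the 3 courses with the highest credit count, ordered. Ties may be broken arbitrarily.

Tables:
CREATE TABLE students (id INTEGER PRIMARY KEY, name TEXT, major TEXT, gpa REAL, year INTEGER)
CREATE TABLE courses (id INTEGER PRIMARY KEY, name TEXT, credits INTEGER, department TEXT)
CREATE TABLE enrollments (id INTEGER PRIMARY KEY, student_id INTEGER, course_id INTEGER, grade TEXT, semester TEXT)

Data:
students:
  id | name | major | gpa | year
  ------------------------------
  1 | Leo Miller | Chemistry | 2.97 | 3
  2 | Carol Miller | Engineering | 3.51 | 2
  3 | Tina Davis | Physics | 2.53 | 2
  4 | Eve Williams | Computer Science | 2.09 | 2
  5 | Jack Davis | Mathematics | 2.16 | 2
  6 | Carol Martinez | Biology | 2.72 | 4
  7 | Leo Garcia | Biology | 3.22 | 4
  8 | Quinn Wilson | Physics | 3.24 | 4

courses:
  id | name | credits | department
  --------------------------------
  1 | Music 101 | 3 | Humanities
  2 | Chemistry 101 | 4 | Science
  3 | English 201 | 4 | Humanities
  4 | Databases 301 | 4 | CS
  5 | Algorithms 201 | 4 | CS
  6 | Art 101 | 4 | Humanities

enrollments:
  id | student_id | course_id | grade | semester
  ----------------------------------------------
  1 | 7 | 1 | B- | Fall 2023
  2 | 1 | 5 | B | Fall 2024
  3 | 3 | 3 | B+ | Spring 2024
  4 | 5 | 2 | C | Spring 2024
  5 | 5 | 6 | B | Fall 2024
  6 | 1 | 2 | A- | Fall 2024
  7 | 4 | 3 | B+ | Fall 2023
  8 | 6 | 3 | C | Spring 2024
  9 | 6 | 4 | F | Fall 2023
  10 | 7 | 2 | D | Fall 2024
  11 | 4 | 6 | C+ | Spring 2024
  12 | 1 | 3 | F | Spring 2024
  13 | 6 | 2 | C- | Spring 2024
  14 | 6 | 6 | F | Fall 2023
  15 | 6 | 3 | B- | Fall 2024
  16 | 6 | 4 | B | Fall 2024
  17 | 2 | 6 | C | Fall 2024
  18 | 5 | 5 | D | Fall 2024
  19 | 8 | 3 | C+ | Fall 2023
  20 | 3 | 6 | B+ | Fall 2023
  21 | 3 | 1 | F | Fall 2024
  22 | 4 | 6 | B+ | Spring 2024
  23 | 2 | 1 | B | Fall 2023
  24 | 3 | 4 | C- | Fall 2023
SELECT name, credits FROM courses ORDER BY credits DESC LIMIT 3

Execution result:
name | credits
Chemistry 101 | 4
English 201 | 4
Databases 301 | 4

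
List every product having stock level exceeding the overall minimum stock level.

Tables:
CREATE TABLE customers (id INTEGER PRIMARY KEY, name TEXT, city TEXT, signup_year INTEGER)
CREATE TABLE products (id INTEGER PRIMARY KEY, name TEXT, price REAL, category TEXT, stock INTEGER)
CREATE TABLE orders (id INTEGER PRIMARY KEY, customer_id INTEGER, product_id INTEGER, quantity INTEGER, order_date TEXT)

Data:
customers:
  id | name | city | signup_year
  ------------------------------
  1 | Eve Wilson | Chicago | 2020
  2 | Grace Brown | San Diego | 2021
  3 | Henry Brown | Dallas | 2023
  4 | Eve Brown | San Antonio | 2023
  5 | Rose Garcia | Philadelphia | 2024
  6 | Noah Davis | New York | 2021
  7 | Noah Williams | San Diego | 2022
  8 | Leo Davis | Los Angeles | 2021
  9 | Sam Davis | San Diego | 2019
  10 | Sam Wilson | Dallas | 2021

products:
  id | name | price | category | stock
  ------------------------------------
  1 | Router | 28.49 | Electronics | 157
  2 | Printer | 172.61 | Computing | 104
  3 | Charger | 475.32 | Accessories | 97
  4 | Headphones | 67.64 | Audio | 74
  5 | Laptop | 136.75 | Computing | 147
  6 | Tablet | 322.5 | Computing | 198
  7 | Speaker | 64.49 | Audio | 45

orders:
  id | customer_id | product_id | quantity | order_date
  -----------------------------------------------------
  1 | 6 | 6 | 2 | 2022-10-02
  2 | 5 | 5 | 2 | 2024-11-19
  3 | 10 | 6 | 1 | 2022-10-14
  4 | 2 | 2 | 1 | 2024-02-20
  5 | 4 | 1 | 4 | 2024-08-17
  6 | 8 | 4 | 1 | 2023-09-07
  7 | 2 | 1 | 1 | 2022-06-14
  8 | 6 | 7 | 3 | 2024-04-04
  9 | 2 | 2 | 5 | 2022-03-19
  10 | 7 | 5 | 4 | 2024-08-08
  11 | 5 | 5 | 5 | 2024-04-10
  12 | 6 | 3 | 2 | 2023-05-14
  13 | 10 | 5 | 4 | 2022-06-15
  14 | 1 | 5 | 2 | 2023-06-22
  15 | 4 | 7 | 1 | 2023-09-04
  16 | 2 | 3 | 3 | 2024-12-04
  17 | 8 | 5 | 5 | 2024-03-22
SELECT name, stock FROM products WHERE stock > (SELECT MIN(stock) FROM products)

Execution result:
name | stock
Router | 157
Printer | 104
Charger | 97
Headphones | 74
Laptop | 147
Tablet | 198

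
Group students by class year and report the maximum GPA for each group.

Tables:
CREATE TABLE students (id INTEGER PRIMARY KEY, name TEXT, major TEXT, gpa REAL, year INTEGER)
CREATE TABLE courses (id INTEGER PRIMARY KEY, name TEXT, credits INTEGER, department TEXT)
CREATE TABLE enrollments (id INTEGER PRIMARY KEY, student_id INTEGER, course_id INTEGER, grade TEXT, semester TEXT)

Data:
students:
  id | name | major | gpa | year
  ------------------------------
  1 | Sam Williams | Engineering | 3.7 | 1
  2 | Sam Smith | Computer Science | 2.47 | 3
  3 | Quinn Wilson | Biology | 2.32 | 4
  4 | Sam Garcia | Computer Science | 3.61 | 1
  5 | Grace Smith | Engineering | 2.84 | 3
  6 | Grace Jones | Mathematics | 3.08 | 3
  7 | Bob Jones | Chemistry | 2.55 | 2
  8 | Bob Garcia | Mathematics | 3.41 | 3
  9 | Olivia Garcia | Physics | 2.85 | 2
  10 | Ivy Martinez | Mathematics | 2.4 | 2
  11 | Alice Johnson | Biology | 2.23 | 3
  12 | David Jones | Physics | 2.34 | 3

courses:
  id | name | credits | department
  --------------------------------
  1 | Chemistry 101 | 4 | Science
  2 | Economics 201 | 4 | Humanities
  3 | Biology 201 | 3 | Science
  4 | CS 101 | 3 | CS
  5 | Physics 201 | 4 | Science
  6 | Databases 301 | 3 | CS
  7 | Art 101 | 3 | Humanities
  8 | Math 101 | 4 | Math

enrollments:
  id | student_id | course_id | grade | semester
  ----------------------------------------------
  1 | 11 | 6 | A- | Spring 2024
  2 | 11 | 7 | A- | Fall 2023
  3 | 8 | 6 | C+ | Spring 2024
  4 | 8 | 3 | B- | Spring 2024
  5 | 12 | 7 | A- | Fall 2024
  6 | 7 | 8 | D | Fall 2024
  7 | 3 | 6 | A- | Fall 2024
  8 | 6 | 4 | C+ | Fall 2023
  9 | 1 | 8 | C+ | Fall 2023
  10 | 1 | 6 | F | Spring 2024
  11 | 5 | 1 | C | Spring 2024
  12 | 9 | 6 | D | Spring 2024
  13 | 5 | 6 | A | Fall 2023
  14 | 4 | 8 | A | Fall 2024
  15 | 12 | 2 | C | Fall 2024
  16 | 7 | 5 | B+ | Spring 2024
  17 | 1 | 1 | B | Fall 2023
SELECT year, MAX(gpa) AS max_gpa FROM students GROUP BY year

Execution result:
year | max_gpa
1 | 3.70
2 | 2.85
3 | 3.41
4 | 2.32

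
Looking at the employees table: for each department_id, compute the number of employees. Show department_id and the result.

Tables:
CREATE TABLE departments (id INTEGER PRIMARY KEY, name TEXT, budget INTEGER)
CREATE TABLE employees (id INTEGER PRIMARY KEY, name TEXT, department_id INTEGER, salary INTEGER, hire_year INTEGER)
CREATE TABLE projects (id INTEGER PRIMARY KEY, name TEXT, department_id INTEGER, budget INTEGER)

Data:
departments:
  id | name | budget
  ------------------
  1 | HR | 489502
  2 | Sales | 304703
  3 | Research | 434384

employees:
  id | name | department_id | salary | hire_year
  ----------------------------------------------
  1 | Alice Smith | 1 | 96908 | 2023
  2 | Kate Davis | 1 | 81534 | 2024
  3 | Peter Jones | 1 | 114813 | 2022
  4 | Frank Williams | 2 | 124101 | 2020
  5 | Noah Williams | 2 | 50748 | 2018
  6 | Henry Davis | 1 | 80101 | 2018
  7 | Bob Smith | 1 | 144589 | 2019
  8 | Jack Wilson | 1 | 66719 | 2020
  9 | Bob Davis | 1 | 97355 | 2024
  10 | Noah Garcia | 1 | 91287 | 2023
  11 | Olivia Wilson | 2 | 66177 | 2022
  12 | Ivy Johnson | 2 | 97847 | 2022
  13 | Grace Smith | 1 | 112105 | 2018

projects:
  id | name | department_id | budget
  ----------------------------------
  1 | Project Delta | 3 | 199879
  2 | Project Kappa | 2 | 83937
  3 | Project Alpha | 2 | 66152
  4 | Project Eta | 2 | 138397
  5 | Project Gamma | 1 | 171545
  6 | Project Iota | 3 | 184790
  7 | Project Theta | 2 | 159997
SELECT department_id, COUNT(*) AS n FROM employees GROUP BY department_id

Execution result:
department_id | n
1 | 9
2 | 4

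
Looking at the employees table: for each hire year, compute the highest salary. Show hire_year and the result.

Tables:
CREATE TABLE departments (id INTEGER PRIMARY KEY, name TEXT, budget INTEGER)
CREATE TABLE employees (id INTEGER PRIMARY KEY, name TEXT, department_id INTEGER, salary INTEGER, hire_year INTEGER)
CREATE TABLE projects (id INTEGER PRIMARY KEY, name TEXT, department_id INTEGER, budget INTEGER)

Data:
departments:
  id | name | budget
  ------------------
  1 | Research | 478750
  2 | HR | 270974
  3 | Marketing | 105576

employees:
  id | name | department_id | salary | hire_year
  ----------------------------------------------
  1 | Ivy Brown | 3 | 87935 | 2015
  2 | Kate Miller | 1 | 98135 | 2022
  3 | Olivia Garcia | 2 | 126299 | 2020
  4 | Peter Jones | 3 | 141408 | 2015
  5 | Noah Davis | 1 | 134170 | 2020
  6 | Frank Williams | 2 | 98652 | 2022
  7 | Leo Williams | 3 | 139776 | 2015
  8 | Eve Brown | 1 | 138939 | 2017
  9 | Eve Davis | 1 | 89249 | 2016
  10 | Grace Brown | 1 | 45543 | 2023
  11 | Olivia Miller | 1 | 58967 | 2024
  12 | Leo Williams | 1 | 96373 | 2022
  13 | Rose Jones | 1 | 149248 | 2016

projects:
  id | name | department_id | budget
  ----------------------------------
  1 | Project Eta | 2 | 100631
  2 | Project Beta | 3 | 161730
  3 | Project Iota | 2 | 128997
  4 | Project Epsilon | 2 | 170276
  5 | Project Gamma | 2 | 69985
SELECT hire_year, MAX(salary) AS max_salary FROM employees GROUP BY hire_year

Execution result:
hire_year | max_salary
2015 | 141408
2016 | 149248
2017 | 138939
2020 | 134170
2022 | 98652
2023 | 45543
2024 | 58967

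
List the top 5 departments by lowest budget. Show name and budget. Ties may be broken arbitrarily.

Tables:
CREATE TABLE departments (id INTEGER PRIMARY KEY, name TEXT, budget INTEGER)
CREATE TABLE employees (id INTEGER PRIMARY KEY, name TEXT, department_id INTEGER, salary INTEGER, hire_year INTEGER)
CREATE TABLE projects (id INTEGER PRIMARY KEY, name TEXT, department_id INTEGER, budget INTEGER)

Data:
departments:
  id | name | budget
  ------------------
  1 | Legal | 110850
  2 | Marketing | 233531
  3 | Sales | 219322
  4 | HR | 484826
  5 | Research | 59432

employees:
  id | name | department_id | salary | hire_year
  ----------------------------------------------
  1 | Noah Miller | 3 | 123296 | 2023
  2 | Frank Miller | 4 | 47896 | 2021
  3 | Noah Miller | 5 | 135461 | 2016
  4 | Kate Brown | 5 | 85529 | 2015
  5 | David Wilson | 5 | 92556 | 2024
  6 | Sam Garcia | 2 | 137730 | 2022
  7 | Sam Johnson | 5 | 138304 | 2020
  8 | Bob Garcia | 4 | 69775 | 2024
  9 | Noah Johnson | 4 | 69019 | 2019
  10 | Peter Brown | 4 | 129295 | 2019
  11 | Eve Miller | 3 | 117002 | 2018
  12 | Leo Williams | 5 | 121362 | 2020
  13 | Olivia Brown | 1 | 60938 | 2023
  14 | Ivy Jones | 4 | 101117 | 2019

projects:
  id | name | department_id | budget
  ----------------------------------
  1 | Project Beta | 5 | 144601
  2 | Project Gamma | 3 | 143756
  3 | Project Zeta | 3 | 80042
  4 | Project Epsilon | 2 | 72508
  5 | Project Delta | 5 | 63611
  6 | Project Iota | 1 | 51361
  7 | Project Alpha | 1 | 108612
SELECT name, budget FROM departments ORDER BY budget ASC LIMIT 5

Execution result:
name | budget
Research | 59432
Legal | 110850
Sales | 219322
Marketing | 233531
HR | 484826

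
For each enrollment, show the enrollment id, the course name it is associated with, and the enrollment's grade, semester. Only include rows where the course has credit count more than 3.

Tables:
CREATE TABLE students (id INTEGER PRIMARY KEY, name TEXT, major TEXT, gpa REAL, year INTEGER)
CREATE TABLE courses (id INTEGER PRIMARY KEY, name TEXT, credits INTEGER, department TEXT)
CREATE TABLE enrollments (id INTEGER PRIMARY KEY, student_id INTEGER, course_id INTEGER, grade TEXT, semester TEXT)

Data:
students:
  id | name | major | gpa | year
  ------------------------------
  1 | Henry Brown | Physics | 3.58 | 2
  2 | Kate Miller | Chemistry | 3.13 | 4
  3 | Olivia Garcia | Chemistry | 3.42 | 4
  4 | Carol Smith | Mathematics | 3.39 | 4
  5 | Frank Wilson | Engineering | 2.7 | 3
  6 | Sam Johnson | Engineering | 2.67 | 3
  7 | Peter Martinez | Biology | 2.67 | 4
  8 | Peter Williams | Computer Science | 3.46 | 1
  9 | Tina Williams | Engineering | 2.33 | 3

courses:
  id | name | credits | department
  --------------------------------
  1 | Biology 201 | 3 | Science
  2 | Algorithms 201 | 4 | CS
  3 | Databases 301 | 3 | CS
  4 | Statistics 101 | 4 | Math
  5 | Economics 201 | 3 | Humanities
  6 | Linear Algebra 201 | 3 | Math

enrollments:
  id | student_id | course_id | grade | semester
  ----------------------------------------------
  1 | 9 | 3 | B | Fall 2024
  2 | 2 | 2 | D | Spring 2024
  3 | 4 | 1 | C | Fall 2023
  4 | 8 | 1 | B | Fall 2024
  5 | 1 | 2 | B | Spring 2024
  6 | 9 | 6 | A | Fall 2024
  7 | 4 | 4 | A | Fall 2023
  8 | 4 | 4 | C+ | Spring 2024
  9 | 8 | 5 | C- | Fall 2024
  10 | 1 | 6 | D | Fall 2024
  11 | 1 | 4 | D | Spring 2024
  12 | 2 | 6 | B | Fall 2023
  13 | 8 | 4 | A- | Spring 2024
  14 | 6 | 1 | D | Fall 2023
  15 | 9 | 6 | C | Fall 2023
SELECT c.id, p.name AS course, c.grade, c.semester FROM enrollments c JOIN courses p ON c.course_id = p.id WHERE p.credits > 3

Execution result:
id | course | grade | semester
2 | Algorithms 201 | D | Spring 2024
5 | Algorithms 201 | B | Spring 2024
7 | Statistics 101 | A | Fall 2023
8 | Statistics 101 | C+ | Spring 2024
11 | Statistics 101 | D | Spring 2024
13 | Statistics 101 | A- | Spring 2024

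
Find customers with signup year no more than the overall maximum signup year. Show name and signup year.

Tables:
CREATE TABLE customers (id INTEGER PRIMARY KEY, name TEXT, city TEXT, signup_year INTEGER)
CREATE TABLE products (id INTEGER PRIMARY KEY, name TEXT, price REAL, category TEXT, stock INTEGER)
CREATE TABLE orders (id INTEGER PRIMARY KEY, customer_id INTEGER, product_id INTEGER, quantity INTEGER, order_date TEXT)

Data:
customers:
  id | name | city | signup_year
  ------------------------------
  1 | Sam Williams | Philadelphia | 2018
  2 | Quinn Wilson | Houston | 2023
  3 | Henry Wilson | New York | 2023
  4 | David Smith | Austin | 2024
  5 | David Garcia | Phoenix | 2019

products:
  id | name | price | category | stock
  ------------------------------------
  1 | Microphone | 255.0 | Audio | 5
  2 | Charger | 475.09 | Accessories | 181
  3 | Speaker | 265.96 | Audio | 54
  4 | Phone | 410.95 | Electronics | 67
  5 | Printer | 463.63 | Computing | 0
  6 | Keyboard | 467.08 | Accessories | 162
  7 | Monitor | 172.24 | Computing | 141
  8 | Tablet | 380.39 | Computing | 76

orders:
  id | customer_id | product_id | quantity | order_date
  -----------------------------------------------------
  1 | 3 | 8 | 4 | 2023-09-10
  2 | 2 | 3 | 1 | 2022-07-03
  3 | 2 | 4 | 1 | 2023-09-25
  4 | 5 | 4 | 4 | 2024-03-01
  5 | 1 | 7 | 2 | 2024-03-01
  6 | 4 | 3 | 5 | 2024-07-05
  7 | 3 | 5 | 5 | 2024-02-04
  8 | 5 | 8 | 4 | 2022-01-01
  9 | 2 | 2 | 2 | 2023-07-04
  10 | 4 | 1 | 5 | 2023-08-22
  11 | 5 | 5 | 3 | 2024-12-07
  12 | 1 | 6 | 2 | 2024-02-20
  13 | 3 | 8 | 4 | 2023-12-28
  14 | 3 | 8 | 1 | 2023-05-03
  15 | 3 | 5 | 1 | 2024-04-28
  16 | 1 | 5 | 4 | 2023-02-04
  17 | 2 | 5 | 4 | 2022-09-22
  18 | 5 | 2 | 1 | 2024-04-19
SELECT name, signup_year FROM customers WHERE signup_year <= (SELECT MAX(signup_year) FROM customers)

Execution result:
name | signup_year
Sam Williams | 2018
Quinn Wilson | 2023
Henry Wilson | 2023
David Smith | 2024
David Garcia | 2019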